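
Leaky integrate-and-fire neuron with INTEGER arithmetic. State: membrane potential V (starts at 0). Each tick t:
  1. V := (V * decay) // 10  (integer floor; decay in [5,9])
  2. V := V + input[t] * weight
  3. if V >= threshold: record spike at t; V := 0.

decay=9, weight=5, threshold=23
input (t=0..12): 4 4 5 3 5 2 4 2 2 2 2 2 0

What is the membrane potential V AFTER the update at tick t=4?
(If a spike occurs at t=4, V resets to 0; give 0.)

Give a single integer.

t=0: input=4 -> V=20
t=1: input=4 -> V=0 FIRE
t=2: input=5 -> V=0 FIRE
t=3: input=3 -> V=15
t=4: input=5 -> V=0 FIRE
t=5: input=2 -> V=10
t=6: input=4 -> V=0 FIRE
t=7: input=2 -> V=10
t=8: input=2 -> V=19
t=9: input=2 -> V=0 FIRE
t=10: input=2 -> V=10
t=11: input=2 -> V=19
t=12: input=0 -> V=17

Answer: 0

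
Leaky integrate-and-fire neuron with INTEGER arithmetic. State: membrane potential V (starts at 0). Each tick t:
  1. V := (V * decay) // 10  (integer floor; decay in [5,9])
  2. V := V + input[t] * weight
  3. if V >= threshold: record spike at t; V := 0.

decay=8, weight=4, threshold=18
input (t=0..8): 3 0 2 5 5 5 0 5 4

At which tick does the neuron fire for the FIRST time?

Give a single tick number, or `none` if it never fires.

Answer: 3

Derivation:
t=0: input=3 -> V=12
t=1: input=0 -> V=9
t=2: input=2 -> V=15
t=3: input=5 -> V=0 FIRE
t=4: input=5 -> V=0 FIRE
t=5: input=5 -> V=0 FIRE
t=6: input=0 -> V=0
t=7: input=5 -> V=0 FIRE
t=8: input=4 -> V=16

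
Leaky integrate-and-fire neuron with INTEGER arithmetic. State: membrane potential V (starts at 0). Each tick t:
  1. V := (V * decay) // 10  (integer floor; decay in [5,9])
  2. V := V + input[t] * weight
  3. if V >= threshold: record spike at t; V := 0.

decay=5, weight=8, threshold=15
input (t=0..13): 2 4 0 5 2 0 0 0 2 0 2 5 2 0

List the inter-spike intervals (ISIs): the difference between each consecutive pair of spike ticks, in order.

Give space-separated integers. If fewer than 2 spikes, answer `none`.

t=0: input=2 -> V=0 FIRE
t=1: input=4 -> V=0 FIRE
t=2: input=0 -> V=0
t=3: input=5 -> V=0 FIRE
t=4: input=2 -> V=0 FIRE
t=5: input=0 -> V=0
t=6: input=0 -> V=0
t=7: input=0 -> V=0
t=8: input=2 -> V=0 FIRE
t=9: input=0 -> V=0
t=10: input=2 -> V=0 FIRE
t=11: input=5 -> V=0 FIRE
t=12: input=2 -> V=0 FIRE
t=13: input=0 -> V=0

Answer: 1 2 1 4 2 1 1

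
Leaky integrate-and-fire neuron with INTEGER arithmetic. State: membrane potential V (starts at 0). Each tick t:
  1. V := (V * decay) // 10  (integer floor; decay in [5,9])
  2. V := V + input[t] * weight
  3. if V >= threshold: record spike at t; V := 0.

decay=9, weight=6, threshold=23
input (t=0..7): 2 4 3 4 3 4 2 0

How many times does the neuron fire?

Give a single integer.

t=0: input=2 -> V=12
t=1: input=4 -> V=0 FIRE
t=2: input=3 -> V=18
t=3: input=4 -> V=0 FIRE
t=4: input=3 -> V=18
t=5: input=4 -> V=0 FIRE
t=6: input=2 -> V=12
t=7: input=0 -> V=10

Answer: 3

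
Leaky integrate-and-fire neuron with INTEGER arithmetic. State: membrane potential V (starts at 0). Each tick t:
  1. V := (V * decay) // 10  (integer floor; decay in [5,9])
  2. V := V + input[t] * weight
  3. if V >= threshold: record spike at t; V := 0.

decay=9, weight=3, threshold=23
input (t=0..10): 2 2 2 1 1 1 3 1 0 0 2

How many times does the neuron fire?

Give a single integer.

Answer: 1

Derivation:
t=0: input=2 -> V=6
t=1: input=2 -> V=11
t=2: input=2 -> V=15
t=3: input=1 -> V=16
t=4: input=1 -> V=17
t=5: input=1 -> V=18
t=6: input=3 -> V=0 FIRE
t=7: input=1 -> V=3
t=8: input=0 -> V=2
t=9: input=0 -> V=1
t=10: input=2 -> V=6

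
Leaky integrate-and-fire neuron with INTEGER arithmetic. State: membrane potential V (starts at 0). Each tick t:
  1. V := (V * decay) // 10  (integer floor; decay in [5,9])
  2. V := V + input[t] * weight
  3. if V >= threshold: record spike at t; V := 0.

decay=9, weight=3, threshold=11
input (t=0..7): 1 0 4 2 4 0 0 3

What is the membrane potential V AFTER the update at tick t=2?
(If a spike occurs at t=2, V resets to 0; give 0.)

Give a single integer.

t=0: input=1 -> V=3
t=1: input=0 -> V=2
t=2: input=4 -> V=0 FIRE
t=3: input=2 -> V=6
t=4: input=4 -> V=0 FIRE
t=5: input=0 -> V=0
t=6: input=0 -> V=0
t=7: input=3 -> V=9

Answer: 0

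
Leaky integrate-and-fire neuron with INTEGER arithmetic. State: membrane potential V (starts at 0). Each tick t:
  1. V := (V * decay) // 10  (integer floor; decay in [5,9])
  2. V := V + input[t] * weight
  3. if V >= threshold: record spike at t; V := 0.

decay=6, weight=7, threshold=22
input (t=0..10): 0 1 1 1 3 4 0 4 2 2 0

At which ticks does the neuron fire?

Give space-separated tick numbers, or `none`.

t=0: input=0 -> V=0
t=1: input=1 -> V=7
t=2: input=1 -> V=11
t=3: input=1 -> V=13
t=4: input=3 -> V=0 FIRE
t=5: input=4 -> V=0 FIRE
t=6: input=0 -> V=0
t=7: input=4 -> V=0 FIRE
t=8: input=2 -> V=14
t=9: input=2 -> V=0 FIRE
t=10: input=0 -> V=0

Answer: 4 5 7 9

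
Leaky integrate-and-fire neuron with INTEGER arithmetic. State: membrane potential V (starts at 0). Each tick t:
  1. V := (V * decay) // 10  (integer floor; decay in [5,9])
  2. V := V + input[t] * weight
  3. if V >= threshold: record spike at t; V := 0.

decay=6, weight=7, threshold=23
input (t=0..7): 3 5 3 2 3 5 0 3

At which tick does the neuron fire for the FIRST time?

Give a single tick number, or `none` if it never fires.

Answer: 1

Derivation:
t=0: input=3 -> V=21
t=1: input=5 -> V=0 FIRE
t=2: input=3 -> V=21
t=3: input=2 -> V=0 FIRE
t=4: input=3 -> V=21
t=5: input=5 -> V=0 FIRE
t=6: input=0 -> V=0
t=7: input=3 -> V=21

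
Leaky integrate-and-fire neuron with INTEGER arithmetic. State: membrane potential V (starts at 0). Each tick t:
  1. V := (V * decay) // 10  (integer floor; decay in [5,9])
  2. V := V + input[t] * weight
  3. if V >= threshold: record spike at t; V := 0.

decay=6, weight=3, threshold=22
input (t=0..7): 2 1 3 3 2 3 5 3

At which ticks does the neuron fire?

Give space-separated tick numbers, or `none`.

t=0: input=2 -> V=6
t=1: input=1 -> V=6
t=2: input=3 -> V=12
t=3: input=3 -> V=16
t=4: input=2 -> V=15
t=5: input=3 -> V=18
t=6: input=5 -> V=0 FIRE
t=7: input=3 -> V=9

Answer: 6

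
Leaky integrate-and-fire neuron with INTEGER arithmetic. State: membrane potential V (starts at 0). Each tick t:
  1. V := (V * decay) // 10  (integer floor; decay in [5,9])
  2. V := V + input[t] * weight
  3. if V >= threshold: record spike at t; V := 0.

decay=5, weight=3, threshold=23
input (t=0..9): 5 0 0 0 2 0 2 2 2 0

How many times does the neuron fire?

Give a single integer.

t=0: input=5 -> V=15
t=1: input=0 -> V=7
t=2: input=0 -> V=3
t=3: input=0 -> V=1
t=4: input=2 -> V=6
t=5: input=0 -> V=3
t=6: input=2 -> V=7
t=7: input=2 -> V=9
t=8: input=2 -> V=10
t=9: input=0 -> V=5

Answer: 0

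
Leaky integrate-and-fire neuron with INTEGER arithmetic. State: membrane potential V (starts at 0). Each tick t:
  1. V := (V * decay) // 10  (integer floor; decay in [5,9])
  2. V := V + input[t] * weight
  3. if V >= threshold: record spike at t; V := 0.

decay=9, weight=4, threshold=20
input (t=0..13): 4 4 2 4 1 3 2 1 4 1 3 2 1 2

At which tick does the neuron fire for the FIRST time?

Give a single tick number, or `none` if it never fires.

t=0: input=4 -> V=16
t=1: input=4 -> V=0 FIRE
t=2: input=2 -> V=8
t=3: input=4 -> V=0 FIRE
t=4: input=1 -> V=4
t=5: input=3 -> V=15
t=6: input=2 -> V=0 FIRE
t=7: input=1 -> V=4
t=8: input=4 -> V=19
t=9: input=1 -> V=0 FIRE
t=10: input=3 -> V=12
t=11: input=2 -> V=18
t=12: input=1 -> V=0 FIRE
t=13: input=2 -> V=8

Answer: 1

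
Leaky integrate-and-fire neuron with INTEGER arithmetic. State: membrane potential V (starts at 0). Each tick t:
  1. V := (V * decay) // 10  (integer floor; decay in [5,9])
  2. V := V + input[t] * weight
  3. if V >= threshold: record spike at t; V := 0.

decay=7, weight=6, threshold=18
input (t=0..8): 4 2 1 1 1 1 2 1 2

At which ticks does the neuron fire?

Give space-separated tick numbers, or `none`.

Answer: 0 6

Derivation:
t=0: input=4 -> V=0 FIRE
t=1: input=2 -> V=12
t=2: input=1 -> V=14
t=3: input=1 -> V=15
t=4: input=1 -> V=16
t=5: input=1 -> V=17
t=6: input=2 -> V=0 FIRE
t=7: input=1 -> V=6
t=8: input=2 -> V=16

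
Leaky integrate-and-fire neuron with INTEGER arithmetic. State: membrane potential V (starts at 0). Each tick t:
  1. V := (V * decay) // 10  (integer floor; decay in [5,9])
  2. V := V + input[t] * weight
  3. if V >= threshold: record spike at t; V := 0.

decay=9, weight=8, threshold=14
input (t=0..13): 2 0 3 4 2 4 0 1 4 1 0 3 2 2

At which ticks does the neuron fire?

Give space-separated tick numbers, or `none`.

t=0: input=2 -> V=0 FIRE
t=1: input=0 -> V=0
t=2: input=3 -> V=0 FIRE
t=3: input=4 -> V=0 FIRE
t=4: input=2 -> V=0 FIRE
t=5: input=4 -> V=0 FIRE
t=6: input=0 -> V=0
t=7: input=1 -> V=8
t=8: input=4 -> V=0 FIRE
t=9: input=1 -> V=8
t=10: input=0 -> V=7
t=11: input=3 -> V=0 FIRE
t=12: input=2 -> V=0 FIRE
t=13: input=2 -> V=0 FIRE

Answer: 0 2 3 4 5 8 11 12 13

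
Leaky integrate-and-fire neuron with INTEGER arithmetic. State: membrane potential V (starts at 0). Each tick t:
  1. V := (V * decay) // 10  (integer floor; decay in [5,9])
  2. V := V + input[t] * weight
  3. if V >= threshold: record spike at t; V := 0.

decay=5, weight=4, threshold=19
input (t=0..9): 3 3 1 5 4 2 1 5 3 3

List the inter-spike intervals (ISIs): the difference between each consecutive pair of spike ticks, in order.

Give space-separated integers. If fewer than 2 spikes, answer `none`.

t=0: input=3 -> V=12
t=1: input=3 -> V=18
t=2: input=1 -> V=13
t=3: input=5 -> V=0 FIRE
t=4: input=4 -> V=16
t=5: input=2 -> V=16
t=6: input=1 -> V=12
t=7: input=5 -> V=0 FIRE
t=8: input=3 -> V=12
t=9: input=3 -> V=18

Answer: 4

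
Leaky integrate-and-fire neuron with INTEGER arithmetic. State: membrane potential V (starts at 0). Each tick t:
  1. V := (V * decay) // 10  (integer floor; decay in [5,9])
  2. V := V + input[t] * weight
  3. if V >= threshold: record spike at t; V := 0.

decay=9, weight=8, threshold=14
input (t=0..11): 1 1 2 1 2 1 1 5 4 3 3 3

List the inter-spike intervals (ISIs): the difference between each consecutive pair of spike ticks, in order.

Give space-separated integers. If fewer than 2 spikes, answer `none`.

t=0: input=1 -> V=8
t=1: input=1 -> V=0 FIRE
t=2: input=2 -> V=0 FIRE
t=3: input=1 -> V=8
t=4: input=2 -> V=0 FIRE
t=5: input=1 -> V=8
t=6: input=1 -> V=0 FIRE
t=7: input=5 -> V=0 FIRE
t=8: input=4 -> V=0 FIRE
t=9: input=3 -> V=0 FIRE
t=10: input=3 -> V=0 FIRE
t=11: input=3 -> V=0 FIRE

Answer: 1 2 2 1 1 1 1 1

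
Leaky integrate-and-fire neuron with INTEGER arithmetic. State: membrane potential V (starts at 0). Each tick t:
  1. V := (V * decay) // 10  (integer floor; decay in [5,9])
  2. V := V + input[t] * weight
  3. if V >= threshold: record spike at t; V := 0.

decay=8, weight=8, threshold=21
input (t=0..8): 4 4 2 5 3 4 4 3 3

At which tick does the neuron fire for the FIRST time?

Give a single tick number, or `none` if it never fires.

Answer: 0

Derivation:
t=0: input=4 -> V=0 FIRE
t=1: input=4 -> V=0 FIRE
t=2: input=2 -> V=16
t=3: input=5 -> V=0 FIRE
t=4: input=3 -> V=0 FIRE
t=5: input=4 -> V=0 FIRE
t=6: input=4 -> V=0 FIRE
t=7: input=3 -> V=0 FIRE
t=8: input=3 -> V=0 FIRE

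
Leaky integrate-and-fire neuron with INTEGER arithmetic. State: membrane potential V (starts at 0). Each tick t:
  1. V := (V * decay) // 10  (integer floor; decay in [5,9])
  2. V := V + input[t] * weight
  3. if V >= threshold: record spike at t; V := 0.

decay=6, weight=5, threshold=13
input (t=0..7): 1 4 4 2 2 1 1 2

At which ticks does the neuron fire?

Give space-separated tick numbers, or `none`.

t=0: input=1 -> V=5
t=1: input=4 -> V=0 FIRE
t=2: input=4 -> V=0 FIRE
t=3: input=2 -> V=10
t=4: input=2 -> V=0 FIRE
t=5: input=1 -> V=5
t=6: input=1 -> V=8
t=7: input=2 -> V=0 FIRE

Answer: 1 2 4 7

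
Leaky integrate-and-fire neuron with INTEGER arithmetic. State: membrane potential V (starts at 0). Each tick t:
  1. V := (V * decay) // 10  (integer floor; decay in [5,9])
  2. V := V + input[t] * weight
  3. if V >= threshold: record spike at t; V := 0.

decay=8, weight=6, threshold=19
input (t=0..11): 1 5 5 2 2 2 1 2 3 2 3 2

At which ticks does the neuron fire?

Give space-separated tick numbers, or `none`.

Answer: 1 2 4 7 9 11

Derivation:
t=0: input=1 -> V=6
t=1: input=5 -> V=0 FIRE
t=2: input=5 -> V=0 FIRE
t=3: input=2 -> V=12
t=4: input=2 -> V=0 FIRE
t=5: input=2 -> V=12
t=6: input=1 -> V=15
t=7: input=2 -> V=0 FIRE
t=8: input=3 -> V=18
t=9: input=2 -> V=0 FIRE
t=10: input=3 -> V=18
t=11: input=2 -> V=0 FIRE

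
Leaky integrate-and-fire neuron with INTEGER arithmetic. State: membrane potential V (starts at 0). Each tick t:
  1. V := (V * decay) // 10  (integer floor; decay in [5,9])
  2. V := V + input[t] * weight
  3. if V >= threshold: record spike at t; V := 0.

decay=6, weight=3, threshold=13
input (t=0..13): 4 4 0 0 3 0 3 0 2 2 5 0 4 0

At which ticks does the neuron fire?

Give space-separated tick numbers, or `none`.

t=0: input=4 -> V=12
t=1: input=4 -> V=0 FIRE
t=2: input=0 -> V=0
t=3: input=0 -> V=0
t=4: input=3 -> V=9
t=5: input=0 -> V=5
t=6: input=3 -> V=12
t=7: input=0 -> V=7
t=8: input=2 -> V=10
t=9: input=2 -> V=12
t=10: input=5 -> V=0 FIRE
t=11: input=0 -> V=0
t=12: input=4 -> V=12
t=13: input=0 -> V=7

Answer: 1 10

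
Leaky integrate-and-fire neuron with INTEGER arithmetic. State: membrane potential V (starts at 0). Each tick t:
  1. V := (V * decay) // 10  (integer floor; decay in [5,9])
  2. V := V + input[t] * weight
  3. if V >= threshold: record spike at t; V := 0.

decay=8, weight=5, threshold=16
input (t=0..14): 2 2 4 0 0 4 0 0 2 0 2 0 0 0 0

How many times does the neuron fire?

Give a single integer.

Answer: 4

Derivation:
t=0: input=2 -> V=10
t=1: input=2 -> V=0 FIRE
t=2: input=4 -> V=0 FIRE
t=3: input=0 -> V=0
t=4: input=0 -> V=0
t=5: input=4 -> V=0 FIRE
t=6: input=0 -> V=0
t=7: input=0 -> V=0
t=8: input=2 -> V=10
t=9: input=0 -> V=8
t=10: input=2 -> V=0 FIRE
t=11: input=0 -> V=0
t=12: input=0 -> V=0
t=13: input=0 -> V=0
t=14: input=0 -> V=0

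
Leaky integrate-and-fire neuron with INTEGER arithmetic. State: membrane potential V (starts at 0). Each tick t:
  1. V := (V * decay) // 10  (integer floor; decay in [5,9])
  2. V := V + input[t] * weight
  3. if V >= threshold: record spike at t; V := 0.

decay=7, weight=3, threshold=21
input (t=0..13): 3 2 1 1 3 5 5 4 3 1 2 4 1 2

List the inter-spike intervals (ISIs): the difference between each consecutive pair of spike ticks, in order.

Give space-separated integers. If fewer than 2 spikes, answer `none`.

t=0: input=3 -> V=9
t=1: input=2 -> V=12
t=2: input=1 -> V=11
t=3: input=1 -> V=10
t=4: input=3 -> V=16
t=5: input=5 -> V=0 FIRE
t=6: input=5 -> V=15
t=7: input=4 -> V=0 FIRE
t=8: input=3 -> V=9
t=9: input=1 -> V=9
t=10: input=2 -> V=12
t=11: input=4 -> V=20
t=12: input=1 -> V=17
t=13: input=2 -> V=17

Answer: 2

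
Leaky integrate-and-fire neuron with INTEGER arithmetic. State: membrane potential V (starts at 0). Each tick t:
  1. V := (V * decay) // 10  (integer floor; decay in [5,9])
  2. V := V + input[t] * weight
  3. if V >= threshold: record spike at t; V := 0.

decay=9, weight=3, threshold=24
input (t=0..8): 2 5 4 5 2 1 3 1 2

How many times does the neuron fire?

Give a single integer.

t=0: input=2 -> V=6
t=1: input=5 -> V=20
t=2: input=4 -> V=0 FIRE
t=3: input=5 -> V=15
t=4: input=2 -> V=19
t=5: input=1 -> V=20
t=6: input=3 -> V=0 FIRE
t=7: input=1 -> V=3
t=8: input=2 -> V=8

Answer: 2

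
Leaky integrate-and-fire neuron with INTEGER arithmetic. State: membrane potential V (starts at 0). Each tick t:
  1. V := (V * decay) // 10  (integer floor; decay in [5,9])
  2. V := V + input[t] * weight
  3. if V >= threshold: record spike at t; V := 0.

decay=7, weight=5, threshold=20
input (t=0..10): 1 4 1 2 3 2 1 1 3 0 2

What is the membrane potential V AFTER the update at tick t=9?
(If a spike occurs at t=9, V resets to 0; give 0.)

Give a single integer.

Answer: 0

Derivation:
t=0: input=1 -> V=5
t=1: input=4 -> V=0 FIRE
t=2: input=1 -> V=5
t=3: input=2 -> V=13
t=4: input=3 -> V=0 FIRE
t=5: input=2 -> V=10
t=6: input=1 -> V=12
t=7: input=1 -> V=13
t=8: input=3 -> V=0 FIRE
t=9: input=0 -> V=0
t=10: input=2 -> V=10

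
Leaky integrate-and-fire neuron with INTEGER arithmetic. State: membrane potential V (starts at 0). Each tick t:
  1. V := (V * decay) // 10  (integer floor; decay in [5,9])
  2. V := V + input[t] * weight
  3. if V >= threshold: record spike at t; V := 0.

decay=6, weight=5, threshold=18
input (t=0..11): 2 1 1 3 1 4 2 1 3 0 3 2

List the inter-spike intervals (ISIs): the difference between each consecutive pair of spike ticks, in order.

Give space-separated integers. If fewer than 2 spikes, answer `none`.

Answer: 2 3 3

Derivation:
t=0: input=2 -> V=10
t=1: input=1 -> V=11
t=2: input=1 -> V=11
t=3: input=3 -> V=0 FIRE
t=4: input=1 -> V=5
t=5: input=4 -> V=0 FIRE
t=6: input=2 -> V=10
t=7: input=1 -> V=11
t=8: input=3 -> V=0 FIRE
t=9: input=0 -> V=0
t=10: input=3 -> V=15
t=11: input=2 -> V=0 FIRE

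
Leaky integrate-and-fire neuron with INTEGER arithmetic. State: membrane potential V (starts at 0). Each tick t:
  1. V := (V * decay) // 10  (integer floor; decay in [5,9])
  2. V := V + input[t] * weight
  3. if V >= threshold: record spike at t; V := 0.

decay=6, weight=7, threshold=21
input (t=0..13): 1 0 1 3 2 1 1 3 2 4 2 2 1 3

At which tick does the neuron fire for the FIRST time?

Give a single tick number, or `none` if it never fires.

Answer: 3

Derivation:
t=0: input=1 -> V=7
t=1: input=0 -> V=4
t=2: input=1 -> V=9
t=3: input=3 -> V=0 FIRE
t=4: input=2 -> V=14
t=5: input=1 -> V=15
t=6: input=1 -> V=16
t=7: input=3 -> V=0 FIRE
t=8: input=2 -> V=14
t=9: input=4 -> V=0 FIRE
t=10: input=2 -> V=14
t=11: input=2 -> V=0 FIRE
t=12: input=1 -> V=7
t=13: input=3 -> V=0 FIRE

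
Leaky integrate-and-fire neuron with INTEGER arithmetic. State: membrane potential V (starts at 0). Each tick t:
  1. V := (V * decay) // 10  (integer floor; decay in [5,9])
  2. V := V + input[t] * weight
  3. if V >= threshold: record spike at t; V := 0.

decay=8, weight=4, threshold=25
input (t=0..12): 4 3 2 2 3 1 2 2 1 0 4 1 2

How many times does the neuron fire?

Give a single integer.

Answer: 2

Derivation:
t=0: input=4 -> V=16
t=1: input=3 -> V=24
t=2: input=2 -> V=0 FIRE
t=3: input=2 -> V=8
t=4: input=3 -> V=18
t=5: input=1 -> V=18
t=6: input=2 -> V=22
t=7: input=2 -> V=0 FIRE
t=8: input=1 -> V=4
t=9: input=0 -> V=3
t=10: input=4 -> V=18
t=11: input=1 -> V=18
t=12: input=2 -> V=22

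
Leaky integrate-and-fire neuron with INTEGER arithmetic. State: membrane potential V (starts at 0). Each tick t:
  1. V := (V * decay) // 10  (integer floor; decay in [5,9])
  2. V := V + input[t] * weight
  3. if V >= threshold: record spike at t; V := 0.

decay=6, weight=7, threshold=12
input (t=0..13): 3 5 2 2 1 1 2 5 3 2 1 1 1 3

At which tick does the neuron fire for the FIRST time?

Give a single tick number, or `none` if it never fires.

Answer: 0

Derivation:
t=0: input=3 -> V=0 FIRE
t=1: input=5 -> V=0 FIRE
t=2: input=2 -> V=0 FIRE
t=3: input=2 -> V=0 FIRE
t=4: input=1 -> V=7
t=5: input=1 -> V=11
t=6: input=2 -> V=0 FIRE
t=7: input=5 -> V=0 FIRE
t=8: input=3 -> V=0 FIRE
t=9: input=2 -> V=0 FIRE
t=10: input=1 -> V=7
t=11: input=1 -> V=11
t=12: input=1 -> V=0 FIRE
t=13: input=3 -> V=0 FIRE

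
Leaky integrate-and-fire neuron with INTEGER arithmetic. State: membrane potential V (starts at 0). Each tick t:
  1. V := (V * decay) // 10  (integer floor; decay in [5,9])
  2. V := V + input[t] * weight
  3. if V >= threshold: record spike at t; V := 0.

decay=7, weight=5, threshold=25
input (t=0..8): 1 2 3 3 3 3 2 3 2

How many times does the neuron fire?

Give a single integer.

Answer: 3

Derivation:
t=0: input=1 -> V=5
t=1: input=2 -> V=13
t=2: input=3 -> V=24
t=3: input=3 -> V=0 FIRE
t=4: input=3 -> V=15
t=5: input=3 -> V=0 FIRE
t=6: input=2 -> V=10
t=7: input=3 -> V=22
t=8: input=2 -> V=0 FIRE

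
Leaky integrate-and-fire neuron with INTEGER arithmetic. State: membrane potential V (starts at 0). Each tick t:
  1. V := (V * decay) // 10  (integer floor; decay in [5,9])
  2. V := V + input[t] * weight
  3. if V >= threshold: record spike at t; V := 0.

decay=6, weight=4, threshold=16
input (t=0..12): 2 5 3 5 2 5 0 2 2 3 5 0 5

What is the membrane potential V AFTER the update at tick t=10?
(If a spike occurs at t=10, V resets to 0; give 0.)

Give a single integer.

Answer: 0

Derivation:
t=0: input=2 -> V=8
t=1: input=5 -> V=0 FIRE
t=2: input=3 -> V=12
t=3: input=5 -> V=0 FIRE
t=4: input=2 -> V=8
t=5: input=5 -> V=0 FIRE
t=6: input=0 -> V=0
t=7: input=2 -> V=8
t=8: input=2 -> V=12
t=9: input=3 -> V=0 FIRE
t=10: input=5 -> V=0 FIRE
t=11: input=0 -> V=0
t=12: input=5 -> V=0 FIRE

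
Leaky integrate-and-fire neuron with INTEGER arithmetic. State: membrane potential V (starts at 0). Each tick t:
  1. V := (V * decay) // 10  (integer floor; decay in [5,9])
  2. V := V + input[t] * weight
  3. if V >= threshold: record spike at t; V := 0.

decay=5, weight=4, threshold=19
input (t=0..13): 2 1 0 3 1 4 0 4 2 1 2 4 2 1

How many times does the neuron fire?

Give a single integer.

t=0: input=2 -> V=8
t=1: input=1 -> V=8
t=2: input=0 -> V=4
t=3: input=3 -> V=14
t=4: input=1 -> V=11
t=5: input=4 -> V=0 FIRE
t=6: input=0 -> V=0
t=7: input=4 -> V=16
t=8: input=2 -> V=16
t=9: input=1 -> V=12
t=10: input=2 -> V=14
t=11: input=4 -> V=0 FIRE
t=12: input=2 -> V=8
t=13: input=1 -> V=8

Answer: 2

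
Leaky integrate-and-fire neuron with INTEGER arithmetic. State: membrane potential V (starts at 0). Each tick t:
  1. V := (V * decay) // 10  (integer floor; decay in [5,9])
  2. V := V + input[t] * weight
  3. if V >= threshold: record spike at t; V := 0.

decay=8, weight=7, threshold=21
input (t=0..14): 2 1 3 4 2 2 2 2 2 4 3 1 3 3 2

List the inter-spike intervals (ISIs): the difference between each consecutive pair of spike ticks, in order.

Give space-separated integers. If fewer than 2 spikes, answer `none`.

Answer: 1 2 2 2 1 2 1

Derivation:
t=0: input=2 -> V=14
t=1: input=1 -> V=18
t=2: input=3 -> V=0 FIRE
t=3: input=4 -> V=0 FIRE
t=4: input=2 -> V=14
t=5: input=2 -> V=0 FIRE
t=6: input=2 -> V=14
t=7: input=2 -> V=0 FIRE
t=8: input=2 -> V=14
t=9: input=4 -> V=0 FIRE
t=10: input=3 -> V=0 FIRE
t=11: input=1 -> V=7
t=12: input=3 -> V=0 FIRE
t=13: input=3 -> V=0 FIRE
t=14: input=2 -> V=14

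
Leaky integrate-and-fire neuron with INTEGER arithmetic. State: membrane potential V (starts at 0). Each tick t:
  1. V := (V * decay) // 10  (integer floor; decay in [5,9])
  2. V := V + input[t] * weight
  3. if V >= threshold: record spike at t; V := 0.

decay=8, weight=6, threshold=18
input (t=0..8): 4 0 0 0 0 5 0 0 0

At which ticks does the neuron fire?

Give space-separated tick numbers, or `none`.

t=0: input=4 -> V=0 FIRE
t=1: input=0 -> V=0
t=2: input=0 -> V=0
t=3: input=0 -> V=0
t=4: input=0 -> V=0
t=5: input=5 -> V=0 FIRE
t=6: input=0 -> V=0
t=7: input=0 -> V=0
t=8: input=0 -> V=0

Answer: 0 5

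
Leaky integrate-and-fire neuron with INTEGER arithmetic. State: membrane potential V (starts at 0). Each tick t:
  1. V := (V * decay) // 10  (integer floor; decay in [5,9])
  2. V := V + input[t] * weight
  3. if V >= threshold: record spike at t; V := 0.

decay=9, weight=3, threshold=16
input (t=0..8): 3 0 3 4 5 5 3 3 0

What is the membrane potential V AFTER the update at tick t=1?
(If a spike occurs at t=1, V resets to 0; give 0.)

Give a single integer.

Answer: 8

Derivation:
t=0: input=3 -> V=9
t=1: input=0 -> V=8
t=2: input=3 -> V=0 FIRE
t=3: input=4 -> V=12
t=4: input=5 -> V=0 FIRE
t=5: input=5 -> V=15
t=6: input=3 -> V=0 FIRE
t=7: input=3 -> V=9
t=8: input=0 -> V=8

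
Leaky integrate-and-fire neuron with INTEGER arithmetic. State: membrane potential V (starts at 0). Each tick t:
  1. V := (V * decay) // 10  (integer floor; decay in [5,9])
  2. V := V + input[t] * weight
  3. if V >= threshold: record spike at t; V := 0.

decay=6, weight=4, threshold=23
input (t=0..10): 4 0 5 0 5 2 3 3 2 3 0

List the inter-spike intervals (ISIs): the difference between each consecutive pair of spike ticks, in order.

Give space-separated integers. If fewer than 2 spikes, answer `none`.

Answer: 4

Derivation:
t=0: input=4 -> V=16
t=1: input=0 -> V=9
t=2: input=5 -> V=0 FIRE
t=3: input=0 -> V=0
t=4: input=5 -> V=20
t=5: input=2 -> V=20
t=6: input=3 -> V=0 FIRE
t=7: input=3 -> V=12
t=8: input=2 -> V=15
t=9: input=3 -> V=21
t=10: input=0 -> V=12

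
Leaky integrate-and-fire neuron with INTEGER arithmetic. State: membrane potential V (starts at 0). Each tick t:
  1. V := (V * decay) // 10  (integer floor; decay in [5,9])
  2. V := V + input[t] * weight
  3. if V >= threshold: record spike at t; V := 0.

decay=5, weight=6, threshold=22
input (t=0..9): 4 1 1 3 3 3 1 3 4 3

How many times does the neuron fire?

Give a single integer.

Answer: 4

Derivation:
t=0: input=4 -> V=0 FIRE
t=1: input=1 -> V=6
t=2: input=1 -> V=9
t=3: input=3 -> V=0 FIRE
t=4: input=3 -> V=18
t=5: input=3 -> V=0 FIRE
t=6: input=1 -> V=6
t=7: input=3 -> V=21
t=8: input=4 -> V=0 FIRE
t=9: input=3 -> V=18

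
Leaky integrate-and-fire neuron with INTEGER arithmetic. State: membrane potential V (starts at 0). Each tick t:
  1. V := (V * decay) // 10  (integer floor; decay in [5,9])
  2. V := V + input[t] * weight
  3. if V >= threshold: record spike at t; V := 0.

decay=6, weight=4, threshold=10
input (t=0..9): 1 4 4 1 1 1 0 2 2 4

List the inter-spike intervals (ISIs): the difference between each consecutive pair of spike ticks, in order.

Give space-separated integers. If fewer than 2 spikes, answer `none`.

Answer: 1 5 2

Derivation:
t=0: input=1 -> V=4
t=1: input=4 -> V=0 FIRE
t=2: input=4 -> V=0 FIRE
t=3: input=1 -> V=4
t=4: input=1 -> V=6
t=5: input=1 -> V=7
t=6: input=0 -> V=4
t=7: input=2 -> V=0 FIRE
t=8: input=2 -> V=8
t=9: input=4 -> V=0 FIRE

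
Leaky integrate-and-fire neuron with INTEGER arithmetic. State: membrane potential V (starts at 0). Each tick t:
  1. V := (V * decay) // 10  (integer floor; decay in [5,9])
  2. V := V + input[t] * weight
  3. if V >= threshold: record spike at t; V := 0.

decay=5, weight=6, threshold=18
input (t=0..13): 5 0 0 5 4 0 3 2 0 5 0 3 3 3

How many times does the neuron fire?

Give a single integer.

t=0: input=5 -> V=0 FIRE
t=1: input=0 -> V=0
t=2: input=0 -> V=0
t=3: input=5 -> V=0 FIRE
t=4: input=4 -> V=0 FIRE
t=5: input=0 -> V=0
t=6: input=3 -> V=0 FIRE
t=7: input=2 -> V=12
t=8: input=0 -> V=6
t=9: input=5 -> V=0 FIRE
t=10: input=0 -> V=0
t=11: input=3 -> V=0 FIRE
t=12: input=3 -> V=0 FIRE
t=13: input=3 -> V=0 FIRE

Answer: 8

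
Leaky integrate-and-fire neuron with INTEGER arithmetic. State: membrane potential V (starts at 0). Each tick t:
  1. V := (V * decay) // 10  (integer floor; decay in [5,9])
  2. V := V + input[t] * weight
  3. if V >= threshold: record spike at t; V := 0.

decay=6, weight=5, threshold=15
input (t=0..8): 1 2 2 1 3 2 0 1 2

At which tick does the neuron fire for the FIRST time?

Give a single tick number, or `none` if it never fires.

Answer: 2

Derivation:
t=0: input=1 -> V=5
t=1: input=2 -> V=13
t=2: input=2 -> V=0 FIRE
t=3: input=1 -> V=5
t=4: input=3 -> V=0 FIRE
t=5: input=2 -> V=10
t=6: input=0 -> V=6
t=7: input=1 -> V=8
t=8: input=2 -> V=14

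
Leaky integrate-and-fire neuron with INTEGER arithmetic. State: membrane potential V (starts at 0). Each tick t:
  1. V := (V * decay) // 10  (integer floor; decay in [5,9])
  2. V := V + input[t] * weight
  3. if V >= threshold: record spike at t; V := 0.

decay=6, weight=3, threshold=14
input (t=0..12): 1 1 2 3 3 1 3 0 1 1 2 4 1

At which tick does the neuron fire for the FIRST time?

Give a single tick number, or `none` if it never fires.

t=0: input=1 -> V=3
t=1: input=1 -> V=4
t=2: input=2 -> V=8
t=3: input=3 -> V=13
t=4: input=3 -> V=0 FIRE
t=5: input=1 -> V=3
t=6: input=3 -> V=10
t=7: input=0 -> V=6
t=8: input=1 -> V=6
t=9: input=1 -> V=6
t=10: input=2 -> V=9
t=11: input=4 -> V=0 FIRE
t=12: input=1 -> V=3

Answer: 4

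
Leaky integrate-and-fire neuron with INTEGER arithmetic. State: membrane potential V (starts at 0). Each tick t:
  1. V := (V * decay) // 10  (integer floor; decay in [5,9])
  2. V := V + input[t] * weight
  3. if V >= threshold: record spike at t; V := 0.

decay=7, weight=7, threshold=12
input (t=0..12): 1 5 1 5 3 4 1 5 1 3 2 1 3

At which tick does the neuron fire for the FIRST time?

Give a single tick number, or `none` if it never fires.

t=0: input=1 -> V=7
t=1: input=5 -> V=0 FIRE
t=2: input=1 -> V=7
t=3: input=5 -> V=0 FIRE
t=4: input=3 -> V=0 FIRE
t=5: input=4 -> V=0 FIRE
t=6: input=1 -> V=7
t=7: input=5 -> V=0 FIRE
t=8: input=1 -> V=7
t=9: input=3 -> V=0 FIRE
t=10: input=2 -> V=0 FIRE
t=11: input=1 -> V=7
t=12: input=3 -> V=0 FIRE

Answer: 1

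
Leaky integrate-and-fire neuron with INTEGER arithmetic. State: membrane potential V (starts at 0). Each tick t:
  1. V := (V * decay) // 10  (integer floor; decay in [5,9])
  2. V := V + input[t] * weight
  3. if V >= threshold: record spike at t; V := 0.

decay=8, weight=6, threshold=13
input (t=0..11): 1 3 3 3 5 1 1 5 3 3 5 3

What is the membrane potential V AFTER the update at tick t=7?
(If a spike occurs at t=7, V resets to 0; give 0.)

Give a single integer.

t=0: input=1 -> V=6
t=1: input=3 -> V=0 FIRE
t=2: input=3 -> V=0 FIRE
t=3: input=3 -> V=0 FIRE
t=4: input=5 -> V=0 FIRE
t=5: input=1 -> V=6
t=6: input=1 -> V=10
t=7: input=5 -> V=0 FIRE
t=8: input=3 -> V=0 FIRE
t=9: input=3 -> V=0 FIRE
t=10: input=5 -> V=0 FIRE
t=11: input=3 -> V=0 FIRE

Answer: 0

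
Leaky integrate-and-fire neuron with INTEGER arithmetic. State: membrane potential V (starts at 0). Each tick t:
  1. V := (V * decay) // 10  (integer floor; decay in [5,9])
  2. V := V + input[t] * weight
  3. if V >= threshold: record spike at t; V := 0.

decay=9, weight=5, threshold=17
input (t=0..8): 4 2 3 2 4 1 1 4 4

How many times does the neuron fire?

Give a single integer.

Answer: 5

Derivation:
t=0: input=4 -> V=0 FIRE
t=1: input=2 -> V=10
t=2: input=3 -> V=0 FIRE
t=3: input=2 -> V=10
t=4: input=4 -> V=0 FIRE
t=5: input=1 -> V=5
t=6: input=1 -> V=9
t=7: input=4 -> V=0 FIRE
t=8: input=4 -> V=0 FIRE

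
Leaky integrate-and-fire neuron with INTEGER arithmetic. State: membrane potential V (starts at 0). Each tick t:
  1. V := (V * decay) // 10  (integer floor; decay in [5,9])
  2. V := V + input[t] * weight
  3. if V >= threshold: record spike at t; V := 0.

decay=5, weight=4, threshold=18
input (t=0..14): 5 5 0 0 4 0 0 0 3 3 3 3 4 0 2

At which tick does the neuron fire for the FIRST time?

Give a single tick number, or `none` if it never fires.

t=0: input=5 -> V=0 FIRE
t=1: input=5 -> V=0 FIRE
t=2: input=0 -> V=0
t=3: input=0 -> V=0
t=4: input=4 -> V=16
t=5: input=0 -> V=8
t=6: input=0 -> V=4
t=7: input=0 -> V=2
t=8: input=3 -> V=13
t=9: input=3 -> V=0 FIRE
t=10: input=3 -> V=12
t=11: input=3 -> V=0 FIRE
t=12: input=4 -> V=16
t=13: input=0 -> V=8
t=14: input=2 -> V=12

Answer: 0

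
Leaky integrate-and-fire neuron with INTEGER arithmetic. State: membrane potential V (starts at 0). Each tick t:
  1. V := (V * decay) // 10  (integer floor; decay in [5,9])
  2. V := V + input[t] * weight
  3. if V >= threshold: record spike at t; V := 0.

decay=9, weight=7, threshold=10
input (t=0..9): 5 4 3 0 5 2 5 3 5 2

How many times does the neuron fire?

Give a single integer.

Answer: 9

Derivation:
t=0: input=5 -> V=0 FIRE
t=1: input=4 -> V=0 FIRE
t=2: input=3 -> V=0 FIRE
t=3: input=0 -> V=0
t=4: input=5 -> V=0 FIRE
t=5: input=2 -> V=0 FIRE
t=6: input=5 -> V=0 FIRE
t=7: input=3 -> V=0 FIRE
t=8: input=5 -> V=0 FIRE
t=9: input=2 -> V=0 FIRE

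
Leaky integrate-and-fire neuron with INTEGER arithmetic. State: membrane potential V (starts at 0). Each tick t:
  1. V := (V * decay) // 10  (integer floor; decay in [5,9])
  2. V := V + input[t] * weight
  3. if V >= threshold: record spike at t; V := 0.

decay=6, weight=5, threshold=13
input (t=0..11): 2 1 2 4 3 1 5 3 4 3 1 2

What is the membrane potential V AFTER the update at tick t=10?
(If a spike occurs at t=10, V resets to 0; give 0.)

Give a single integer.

t=0: input=2 -> V=10
t=1: input=1 -> V=11
t=2: input=2 -> V=0 FIRE
t=3: input=4 -> V=0 FIRE
t=4: input=3 -> V=0 FIRE
t=5: input=1 -> V=5
t=6: input=5 -> V=0 FIRE
t=7: input=3 -> V=0 FIRE
t=8: input=4 -> V=0 FIRE
t=9: input=3 -> V=0 FIRE
t=10: input=1 -> V=5
t=11: input=2 -> V=0 FIRE

Answer: 5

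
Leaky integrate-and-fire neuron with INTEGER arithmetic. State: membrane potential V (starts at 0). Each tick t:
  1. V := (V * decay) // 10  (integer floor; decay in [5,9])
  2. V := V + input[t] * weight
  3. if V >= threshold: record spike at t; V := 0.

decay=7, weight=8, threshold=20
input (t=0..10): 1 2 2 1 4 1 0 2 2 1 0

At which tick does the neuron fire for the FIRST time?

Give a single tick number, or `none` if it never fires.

t=0: input=1 -> V=8
t=1: input=2 -> V=0 FIRE
t=2: input=2 -> V=16
t=3: input=1 -> V=19
t=4: input=4 -> V=0 FIRE
t=5: input=1 -> V=8
t=6: input=0 -> V=5
t=7: input=2 -> V=19
t=8: input=2 -> V=0 FIRE
t=9: input=1 -> V=8
t=10: input=0 -> V=5

Answer: 1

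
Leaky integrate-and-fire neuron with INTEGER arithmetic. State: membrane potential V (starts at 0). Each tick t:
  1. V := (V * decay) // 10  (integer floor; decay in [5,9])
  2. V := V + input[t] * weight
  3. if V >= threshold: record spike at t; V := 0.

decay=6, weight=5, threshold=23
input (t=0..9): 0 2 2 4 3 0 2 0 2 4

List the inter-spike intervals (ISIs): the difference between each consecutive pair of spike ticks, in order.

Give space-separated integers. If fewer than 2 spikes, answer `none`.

Answer: 6

Derivation:
t=0: input=0 -> V=0
t=1: input=2 -> V=10
t=2: input=2 -> V=16
t=3: input=4 -> V=0 FIRE
t=4: input=3 -> V=15
t=5: input=0 -> V=9
t=6: input=2 -> V=15
t=7: input=0 -> V=9
t=8: input=2 -> V=15
t=9: input=4 -> V=0 FIRE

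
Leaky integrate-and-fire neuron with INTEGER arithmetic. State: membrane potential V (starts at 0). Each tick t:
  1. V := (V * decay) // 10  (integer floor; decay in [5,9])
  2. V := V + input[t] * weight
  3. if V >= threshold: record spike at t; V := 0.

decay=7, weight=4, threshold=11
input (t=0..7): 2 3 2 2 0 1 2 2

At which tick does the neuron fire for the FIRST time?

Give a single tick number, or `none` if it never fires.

t=0: input=2 -> V=8
t=1: input=3 -> V=0 FIRE
t=2: input=2 -> V=8
t=3: input=2 -> V=0 FIRE
t=4: input=0 -> V=0
t=5: input=1 -> V=4
t=6: input=2 -> V=10
t=7: input=2 -> V=0 FIRE

Answer: 1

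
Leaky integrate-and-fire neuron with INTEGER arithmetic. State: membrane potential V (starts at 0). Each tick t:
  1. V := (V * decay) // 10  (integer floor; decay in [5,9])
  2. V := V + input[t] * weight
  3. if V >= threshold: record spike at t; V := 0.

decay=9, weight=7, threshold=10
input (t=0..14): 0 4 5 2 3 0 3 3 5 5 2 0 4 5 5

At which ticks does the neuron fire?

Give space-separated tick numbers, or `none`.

t=0: input=0 -> V=0
t=1: input=4 -> V=0 FIRE
t=2: input=5 -> V=0 FIRE
t=3: input=2 -> V=0 FIRE
t=4: input=3 -> V=0 FIRE
t=5: input=0 -> V=0
t=6: input=3 -> V=0 FIRE
t=7: input=3 -> V=0 FIRE
t=8: input=5 -> V=0 FIRE
t=9: input=5 -> V=0 FIRE
t=10: input=2 -> V=0 FIRE
t=11: input=0 -> V=0
t=12: input=4 -> V=0 FIRE
t=13: input=5 -> V=0 FIRE
t=14: input=5 -> V=0 FIRE

Answer: 1 2 3 4 6 7 8 9 10 12 13 14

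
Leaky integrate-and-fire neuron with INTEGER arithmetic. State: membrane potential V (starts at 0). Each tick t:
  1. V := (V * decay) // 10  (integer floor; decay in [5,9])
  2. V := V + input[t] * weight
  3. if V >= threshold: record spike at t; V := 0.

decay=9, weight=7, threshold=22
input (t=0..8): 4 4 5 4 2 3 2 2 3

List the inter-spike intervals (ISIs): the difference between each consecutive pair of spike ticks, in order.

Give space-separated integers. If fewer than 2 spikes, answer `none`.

t=0: input=4 -> V=0 FIRE
t=1: input=4 -> V=0 FIRE
t=2: input=5 -> V=0 FIRE
t=3: input=4 -> V=0 FIRE
t=4: input=2 -> V=14
t=5: input=3 -> V=0 FIRE
t=6: input=2 -> V=14
t=7: input=2 -> V=0 FIRE
t=8: input=3 -> V=21

Answer: 1 1 1 2 2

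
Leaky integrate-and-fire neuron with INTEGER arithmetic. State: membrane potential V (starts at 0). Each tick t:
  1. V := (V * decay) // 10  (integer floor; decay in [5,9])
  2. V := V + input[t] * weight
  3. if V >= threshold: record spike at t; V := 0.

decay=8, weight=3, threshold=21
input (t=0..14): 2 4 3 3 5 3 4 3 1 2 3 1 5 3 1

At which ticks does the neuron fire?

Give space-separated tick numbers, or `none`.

Answer: 2 4 7 12

Derivation:
t=0: input=2 -> V=6
t=1: input=4 -> V=16
t=2: input=3 -> V=0 FIRE
t=3: input=3 -> V=9
t=4: input=5 -> V=0 FIRE
t=5: input=3 -> V=9
t=6: input=4 -> V=19
t=7: input=3 -> V=0 FIRE
t=8: input=1 -> V=3
t=9: input=2 -> V=8
t=10: input=3 -> V=15
t=11: input=1 -> V=15
t=12: input=5 -> V=0 FIRE
t=13: input=3 -> V=9
t=14: input=1 -> V=10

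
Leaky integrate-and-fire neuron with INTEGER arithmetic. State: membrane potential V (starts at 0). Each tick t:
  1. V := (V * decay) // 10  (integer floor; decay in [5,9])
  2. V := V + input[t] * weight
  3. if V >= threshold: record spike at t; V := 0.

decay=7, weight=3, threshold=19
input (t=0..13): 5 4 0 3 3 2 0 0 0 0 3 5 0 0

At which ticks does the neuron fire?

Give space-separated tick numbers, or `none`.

t=0: input=5 -> V=15
t=1: input=4 -> V=0 FIRE
t=2: input=0 -> V=0
t=3: input=3 -> V=9
t=4: input=3 -> V=15
t=5: input=2 -> V=16
t=6: input=0 -> V=11
t=7: input=0 -> V=7
t=8: input=0 -> V=4
t=9: input=0 -> V=2
t=10: input=3 -> V=10
t=11: input=5 -> V=0 FIRE
t=12: input=0 -> V=0
t=13: input=0 -> V=0

Answer: 1 11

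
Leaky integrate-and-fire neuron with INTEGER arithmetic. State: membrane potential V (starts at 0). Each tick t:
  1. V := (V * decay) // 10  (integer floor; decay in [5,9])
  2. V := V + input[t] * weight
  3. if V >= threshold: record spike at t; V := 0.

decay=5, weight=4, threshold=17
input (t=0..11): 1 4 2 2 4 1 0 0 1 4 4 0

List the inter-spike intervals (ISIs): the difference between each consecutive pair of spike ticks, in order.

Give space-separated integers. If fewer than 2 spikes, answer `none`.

Answer: 3 5

Derivation:
t=0: input=1 -> V=4
t=1: input=4 -> V=0 FIRE
t=2: input=2 -> V=8
t=3: input=2 -> V=12
t=4: input=4 -> V=0 FIRE
t=5: input=1 -> V=4
t=6: input=0 -> V=2
t=7: input=0 -> V=1
t=8: input=1 -> V=4
t=9: input=4 -> V=0 FIRE
t=10: input=4 -> V=16
t=11: input=0 -> V=8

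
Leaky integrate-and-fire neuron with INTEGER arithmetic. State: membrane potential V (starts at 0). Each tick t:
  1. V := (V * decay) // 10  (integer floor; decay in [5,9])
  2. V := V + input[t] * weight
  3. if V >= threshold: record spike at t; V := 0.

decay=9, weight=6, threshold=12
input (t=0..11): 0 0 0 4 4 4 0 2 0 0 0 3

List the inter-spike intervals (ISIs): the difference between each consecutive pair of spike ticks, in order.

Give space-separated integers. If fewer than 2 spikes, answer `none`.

Answer: 1 1 2 4

Derivation:
t=0: input=0 -> V=0
t=1: input=0 -> V=0
t=2: input=0 -> V=0
t=3: input=4 -> V=0 FIRE
t=4: input=4 -> V=0 FIRE
t=5: input=4 -> V=0 FIRE
t=6: input=0 -> V=0
t=7: input=2 -> V=0 FIRE
t=8: input=0 -> V=0
t=9: input=0 -> V=0
t=10: input=0 -> V=0
t=11: input=3 -> V=0 FIRE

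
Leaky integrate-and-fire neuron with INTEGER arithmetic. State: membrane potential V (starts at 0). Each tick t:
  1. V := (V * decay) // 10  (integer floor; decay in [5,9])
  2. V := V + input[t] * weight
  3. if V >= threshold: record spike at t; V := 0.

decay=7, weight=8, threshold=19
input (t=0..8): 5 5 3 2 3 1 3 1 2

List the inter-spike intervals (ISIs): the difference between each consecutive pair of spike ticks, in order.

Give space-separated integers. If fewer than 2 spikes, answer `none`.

Answer: 1 1 2 2 2

Derivation:
t=0: input=5 -> V=0 FIRE
t=1: input=5 -> V=0 FIRE
t=2: input=3 -> V=0 FIRE
t=3: input=2 -> V=16
t=4: input=3 -> V=0 FIRE
t=5: input=1 -> V=8
t=6: input=3 -> V=0 FIRE
t=7: input=1 -> V=8
t=8: input=2 -> V=0 FIRE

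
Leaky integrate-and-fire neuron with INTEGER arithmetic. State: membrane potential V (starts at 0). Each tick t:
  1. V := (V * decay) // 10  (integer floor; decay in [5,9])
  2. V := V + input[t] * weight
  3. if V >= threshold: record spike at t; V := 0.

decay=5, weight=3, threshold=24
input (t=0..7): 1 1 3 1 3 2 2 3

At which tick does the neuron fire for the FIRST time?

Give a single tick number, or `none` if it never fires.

Answer: none

Derivation:
t=0: input=1 -> V=3
t=1: input=1 -> V=4
t=2: input=3 -> V=11
t=3: input=1 -> V=8
t=4: input=3 -> V=13
t=5: input=2 -> V=12
t=6: input=2 -> V=12
t=7: input=3 -> V=15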